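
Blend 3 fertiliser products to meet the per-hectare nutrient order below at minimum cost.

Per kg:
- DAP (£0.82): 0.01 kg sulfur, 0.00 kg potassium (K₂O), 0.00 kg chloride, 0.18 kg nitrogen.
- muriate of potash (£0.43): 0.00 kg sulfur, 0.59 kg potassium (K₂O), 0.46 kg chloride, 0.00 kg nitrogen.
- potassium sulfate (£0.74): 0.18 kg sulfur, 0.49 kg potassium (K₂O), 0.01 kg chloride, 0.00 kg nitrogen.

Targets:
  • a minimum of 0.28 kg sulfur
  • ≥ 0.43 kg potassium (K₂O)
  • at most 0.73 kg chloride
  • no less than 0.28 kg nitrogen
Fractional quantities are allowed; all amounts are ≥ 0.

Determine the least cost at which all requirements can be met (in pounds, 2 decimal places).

£2.36

Let x1 = kg of DAP, x2 = kg of muriate of potash, x3 = kg of potassium sulfate.
Minimise 0.82x1 + 0.43x2 + 0.74x3 subject to:
  0.01x1 + 0.18x3 ≥ 0.28   (sulfur)
  0.59x2 + 0.49x3 ≥ 0.43   (potassium (K₂O))
  0.46x2 + 0.01x3 ≤ 0.73   (chloride)
  0.18x1 ≥ 0.28   (nitrogen)
  x1, x2, x3 ≥ 0.
The minimum-cost mix takes nothing from muriate of potash — only DAP, potassium sulfate. The sulfur and nitrogen requirements are met with equality.
So DAP = 1.556 kg, potassium sulfate = 1.469 kg.
Hence cost = 0.82·1.556 + 0.74·1.469 = £2.3630.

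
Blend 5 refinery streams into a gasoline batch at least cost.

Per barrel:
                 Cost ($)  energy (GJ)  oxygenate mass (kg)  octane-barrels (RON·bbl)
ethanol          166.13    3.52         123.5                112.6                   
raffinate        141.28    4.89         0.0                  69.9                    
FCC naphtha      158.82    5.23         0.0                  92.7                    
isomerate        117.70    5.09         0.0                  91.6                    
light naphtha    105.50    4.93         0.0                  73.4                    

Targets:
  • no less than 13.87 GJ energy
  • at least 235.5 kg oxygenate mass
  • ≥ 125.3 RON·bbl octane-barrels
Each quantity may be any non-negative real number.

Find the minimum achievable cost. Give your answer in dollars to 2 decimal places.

$469.96

Treat it as an LP. Let x1 = barrels of ethanol, x2 = barrels of raffinate, x3 = barrels of FCC naphtha, x4 = barrels of isomerate, x5 = barrels of light naphtha.
Minimise 166.13x1 + 141.28x2 + 158.82x3 + 117.7x4 + 105.5x5 subject to:
  3.52x1 + 4.89x2 + 5.23x3 + 5.09x4 + 4.93x5 ≥ 13.87   (energy)
  123.5x1 ≥ 235.5   (oxygenate mass)
  112.6x1 + 69.9x2 + 92.7x3 + 91.6x4 + 73.4x5 ≥ 125.3   (octane-barrels)
  x1, x2, x3, x4, x5 ≥ 0.
At the optimum only ethanol, light naphtha are positive (raffinate, FCC naphtha, isomerate = 0). The energy and oxygenate mass requirements are met with equality.
That vertex is x1 = 1.90688, x5 = 1.45188.
Hence cost = 166.13·1.90688 + 105.5·1.45188 = $469.9633.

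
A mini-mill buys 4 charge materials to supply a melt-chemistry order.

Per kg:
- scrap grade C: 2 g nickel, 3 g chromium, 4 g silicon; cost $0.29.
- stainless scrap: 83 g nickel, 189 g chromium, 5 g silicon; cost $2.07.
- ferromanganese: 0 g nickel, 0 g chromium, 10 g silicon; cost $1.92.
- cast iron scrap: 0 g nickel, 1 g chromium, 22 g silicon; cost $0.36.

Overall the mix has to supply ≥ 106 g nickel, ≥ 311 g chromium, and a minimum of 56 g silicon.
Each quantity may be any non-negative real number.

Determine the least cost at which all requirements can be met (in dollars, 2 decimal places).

This is a linear program. Let x1 = kg of scrap grade C, x2 = kg of stainless scrap, x3 = kg of ferromanganese, x4 = kg of cast iron scrap.
min 0.29x1 + 2.07x2 + 1.92x3 + 0.36x4 with:
  2x1 + 83x2 ≥ 106   (nickel)
  3x1 + 189x2 + 1x4 ≥ 311   (chromium)
  4x1 + 5x2 + 10x3 + 22x4 ≥ 56   (silicon)
  x1, x2, x3, x4 ≥ 0.
At the optimum only stainless scrap, cast iron scrap are positive (scrap grade C, ferromanganese = 0). There the chromium and silicon constraints are tight.
So stainless scrap = 1.634 kg, cast iron scrap = 2.174 kg.
Total cost: 2.07·1.634 + 0.36·2.174 = 4.16502.

$4.17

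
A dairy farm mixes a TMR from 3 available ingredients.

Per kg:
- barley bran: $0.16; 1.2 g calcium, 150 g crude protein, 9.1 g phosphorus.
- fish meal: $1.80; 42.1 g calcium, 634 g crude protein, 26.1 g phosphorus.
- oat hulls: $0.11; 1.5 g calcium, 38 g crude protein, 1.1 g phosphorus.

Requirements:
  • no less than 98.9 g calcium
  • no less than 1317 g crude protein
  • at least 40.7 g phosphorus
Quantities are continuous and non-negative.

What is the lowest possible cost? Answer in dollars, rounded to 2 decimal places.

$4.23

Let x1 = kg of barley bran, x2 = kg of fish meal, x3 = kg of oat hulls.
Minimize 0.16x1 + 1.8x2 + 0.11x3 subject to:
  1.2x1 + 42.1x2 + 1.5x3 ≥ 98.9   (calcium)
  150x1 + 634x2 + 38x3 ≥ 1317   (crude protein)
  9.1x1 + 26.1x2 + 1.1x3 ≥ 40.7   (phosphorus)
  x1, x2, x3 ≥ 0.
The cheapest feasible vertex uses only fish meal; barley bran, oat hulls are not used. There the calcium constraint is tight.
Solving gives x2 = 2.349.
Objective = 1.8·2.349 = 4.2282.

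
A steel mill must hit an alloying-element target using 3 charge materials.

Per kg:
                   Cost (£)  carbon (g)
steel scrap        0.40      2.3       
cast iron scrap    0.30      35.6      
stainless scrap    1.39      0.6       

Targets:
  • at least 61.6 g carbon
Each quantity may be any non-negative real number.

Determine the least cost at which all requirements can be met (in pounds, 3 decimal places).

£0.519

This is a linear program. Let x1 = kg of steel scrap, x2 = kg of cast iron scrap, x3 = kg of stainless scrap.
min 0.4x1 + 0.3x2 + 1.39x3 s.t.:
  2.3x1 + 35.6x2 + 0.6x3 ≥ 61.6   (carbon)
  x1, x2, x3 ≥ 0.
The optimal basis is {cast iron scrap}; steel scrap, stainless scrap drop out. Binding constraint: carbon.
That vertex is x2 = 1.73.
Total cost: 0.3·1.73 = 0.51900.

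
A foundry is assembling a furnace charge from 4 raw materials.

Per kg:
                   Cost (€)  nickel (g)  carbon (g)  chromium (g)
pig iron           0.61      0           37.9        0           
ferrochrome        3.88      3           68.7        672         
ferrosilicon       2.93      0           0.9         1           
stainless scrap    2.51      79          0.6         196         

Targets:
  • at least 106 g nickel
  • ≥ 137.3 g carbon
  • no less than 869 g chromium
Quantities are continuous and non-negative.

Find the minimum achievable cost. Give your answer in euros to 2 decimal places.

€8.01

Let x1 = kg of pig iron, x2 = kg of ferrochrome, x3 = kg of ferrosilicon, x4 = kg of stainless scrap.
Minimize 0.61x1 + 3.88x2 + 2.93x3 + 2.51x4 s.t.:
  3x2 + 79x4 ≥ 106   (nickel)
  37.9x1 + 68.7x2 + 0.9x3 + 0.6x4 ≥ 137.3   (carbon)
  672x2 + 1x3 + 196x4 ≥ 869   (chromium)
  x1, x2, x3, x4 ≥ 0.
The minimum-cost mix takes nothing from ferrosilicon — only pig iron, ferrochrome, stainless scrap. Binding constraints: nickel, carbon, chromium.
That vertex is x1 = 1.949, x2 = 0.9119, x4 = 1.307.
Objective = 0.61·1.949 + 3.88·0.9119 + 2.51·1.307 = 8.0076.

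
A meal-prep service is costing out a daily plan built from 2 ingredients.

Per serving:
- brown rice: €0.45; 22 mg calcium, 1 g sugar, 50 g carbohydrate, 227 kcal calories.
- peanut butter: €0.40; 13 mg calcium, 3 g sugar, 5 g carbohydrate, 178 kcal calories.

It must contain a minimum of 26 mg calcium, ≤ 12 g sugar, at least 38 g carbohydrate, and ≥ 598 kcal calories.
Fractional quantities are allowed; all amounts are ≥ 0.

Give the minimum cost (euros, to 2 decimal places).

€1.19

Set it up as a linear program. Let x1 = servings of brown rice, x2 = servings of peanut butter.
min 0.45x1 + 0.4x2 with:
  22x1 + 13x2 ≥ 26   (calcium)
  1x1 + 3x2 ≤ 12   (sugar)
  50x1 + 5x2 ≥ 38   (carbohydrate)
  227x1 + 178x2 ≥ 598   (calories)
  x1, x2 ≥ 0.
The minimum-cost mix takes nothing from peanut butter — only brown rice. There the calories constraint is tight.
Solving gives x1 = 2.634.
Hence cost = 0.45·2.634 = €1.1853.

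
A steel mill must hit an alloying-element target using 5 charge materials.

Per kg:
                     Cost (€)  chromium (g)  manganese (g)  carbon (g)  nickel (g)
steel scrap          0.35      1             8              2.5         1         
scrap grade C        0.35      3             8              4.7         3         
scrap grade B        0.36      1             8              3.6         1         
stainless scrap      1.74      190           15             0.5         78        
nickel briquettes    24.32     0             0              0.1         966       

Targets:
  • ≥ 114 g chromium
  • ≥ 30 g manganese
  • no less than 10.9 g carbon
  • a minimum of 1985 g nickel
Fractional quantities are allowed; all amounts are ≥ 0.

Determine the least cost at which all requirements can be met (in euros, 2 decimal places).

€44.28

This is a linear program. Let x1 = kg of steel scrap, x2 = kg of scrap grade C, x3 = kg of scrap grade B, x4 = kg of stainless scrap, x5 = kg of nickel briquettes.
Minimize 0.35x1 + 0.35x2 + 0.36x3 + 1.74x4 + 24.32x5 with:
  1x1 + 3x2 + 1x3 + 190x4 ≥ 114   (chromium)
  8x1 + 8x2 + 8x3 + 15x4 ≥ 30   (manganese)
  2.5x1 + 4.7x2 + 3.6x3 + 0.5x4 + 0.1x5 ≥ 10.9   (carbon)
  1x1 + 3x2 + 1x3 + 78x4 + 966x5 ≥ 1985   (nickel)
  x1, x2, x3, x4, x5 ≥ 0.
The cheapest feasible vertex uses only stainless scrap; steel scrap, scrap grade C, scrap grade B, nickel briquettes are not used. The nickel requirement is met with equality.
Optimal quantities: stainless scrap = 25.45 kg.
Objective = 1.74·25.45 = 44.2830.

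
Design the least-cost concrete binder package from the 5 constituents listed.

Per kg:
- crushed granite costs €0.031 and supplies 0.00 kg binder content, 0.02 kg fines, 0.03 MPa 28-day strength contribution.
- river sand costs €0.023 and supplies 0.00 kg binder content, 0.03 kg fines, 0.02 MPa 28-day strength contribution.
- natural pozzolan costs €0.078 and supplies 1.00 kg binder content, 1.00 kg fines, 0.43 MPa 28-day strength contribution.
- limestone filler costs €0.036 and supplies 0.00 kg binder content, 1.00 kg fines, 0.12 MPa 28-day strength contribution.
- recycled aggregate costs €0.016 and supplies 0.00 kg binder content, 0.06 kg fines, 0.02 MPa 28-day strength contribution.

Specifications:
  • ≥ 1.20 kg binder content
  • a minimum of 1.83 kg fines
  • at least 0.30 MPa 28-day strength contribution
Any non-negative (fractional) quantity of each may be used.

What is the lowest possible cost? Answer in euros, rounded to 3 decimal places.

Set it up as a linear program. Let x1 = kg of crushed granite, x2 = kg of river sand, x3 = kg of natural pozzolan, x4 = kg of limestone filler, x5 = kg of recycled aggregate.
Minimise 0.031x1 + 0.023x2 + 0.078x3 + 0.036x4 + 0.016x5 s.t.:
  1x3 ≥ 1.2   (binder content)
  0.02x1 + 0.03x2 + 1x3 + 1x4 + 0.06x5 ≥ 1.83   (fines)
  0.03x1 + 0.02x2 + 0.43x3 + 0.12x4 + 0.02x5 ≥ 0.3   (28-day strength contribution)
  x1, x2, x3, x4, x5 ≥ 0.
The minimum-cost mix takes nothing from crushed granite, river sand, recycled aggregate — only natural pozzolan, limestone filler. There the binder content and fines constraints are tight.
So natural pozzolan = 1.2 kg, limestone filler = 0.63 kg.
Cost = 0.078·1.2 + 0.036·0.63 = 0.11628.

€0.116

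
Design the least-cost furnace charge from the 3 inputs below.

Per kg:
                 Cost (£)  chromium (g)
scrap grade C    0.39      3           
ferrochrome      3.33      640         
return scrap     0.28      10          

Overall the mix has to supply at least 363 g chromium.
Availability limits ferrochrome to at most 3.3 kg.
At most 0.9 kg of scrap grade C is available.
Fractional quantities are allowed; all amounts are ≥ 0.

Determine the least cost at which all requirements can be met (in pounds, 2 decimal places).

£1.89

Let x1 = kg of scrap grade C, x2 = kg of ferrochrome, x3 = kg of return scrap.
Minimize 0.39x1 + 3.33x2 + 0.28x3 subject to:
  3x1 + 640x2 + 10x3 ≥ 363   (chromium)
  x2 ≤ 3.3
  x1 ≤ 0.9
  x1, x2, x3 ≥ 0.
At the optimum only ferrochrome is positive (scrap grade C, return scrap = 0). There the chromium constraint is tight.
That vertex is x2 = 0.5672.
Hence cost = 3.33·0.5672 = £1.8888.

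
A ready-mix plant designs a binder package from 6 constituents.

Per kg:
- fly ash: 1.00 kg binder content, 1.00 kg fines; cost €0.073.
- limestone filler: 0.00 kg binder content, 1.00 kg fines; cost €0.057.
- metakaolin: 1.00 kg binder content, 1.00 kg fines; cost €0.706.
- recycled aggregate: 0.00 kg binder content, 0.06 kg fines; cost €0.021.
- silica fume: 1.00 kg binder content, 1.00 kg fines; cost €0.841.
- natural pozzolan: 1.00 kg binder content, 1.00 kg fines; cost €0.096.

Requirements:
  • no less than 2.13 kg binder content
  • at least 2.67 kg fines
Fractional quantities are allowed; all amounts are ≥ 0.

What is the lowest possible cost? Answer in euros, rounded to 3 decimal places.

€0.186

Let x1 = kg of fly ash, x2 = kg of limestone filler, x3 = kg of metakaolin, x4 = kg of recycled aggregate, x5 = kg of silica fume, x6 = kg of natural pozzolan.
Minimise 0.073x1 + 0.057x2 + 0.706x3 + 0.021x4 + 0.841x5 + 0.096x6 s.t.:
  1x1 + 1x3 + 1x5 + 1x6 ≥ 2.13   (binder content)
  1x1 + 1x2 + 1x3 + 0.06x4 + 1x5 + 1x6 ≥ 2.67   (fines)
  x1, x2, x3, x4, x5, x6 ≥ 0.
The minimum-cost mix takes nothing from metakaolin, recycled aggregate, silica fume, natural pozzolan — only fly ash, limestone filler. Binding constraints: binder content and fines.
Optimal quantities: fly ash = 2.13 kg, limestone filler = 0.54 kg.
Cost = 0.073·2.13 + 0.057·0.54 = 0.18627.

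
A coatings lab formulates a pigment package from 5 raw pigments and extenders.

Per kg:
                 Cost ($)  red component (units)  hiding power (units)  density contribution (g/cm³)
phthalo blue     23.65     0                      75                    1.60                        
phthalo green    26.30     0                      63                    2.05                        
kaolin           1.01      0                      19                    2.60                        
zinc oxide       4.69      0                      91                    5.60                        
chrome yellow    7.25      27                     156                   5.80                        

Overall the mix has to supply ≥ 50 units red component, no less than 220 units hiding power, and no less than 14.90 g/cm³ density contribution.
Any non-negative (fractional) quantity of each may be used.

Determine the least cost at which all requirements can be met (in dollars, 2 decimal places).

$15.04

This is a linear program. Let x1 = kg of phthalo blue, x2 = kg of phthalo green, x3 = kg of kaolin, x4 = kg of zinc oxide, x5 = kg of chrome yellow.
Minimize 23.65x1 + 26.3x2 + 1.01x3 + 4.69x4 + 7.25x5 subject to:
  27x5 ≥ 50   (red component)
  75x1 + 63x2 + 19x3 + 91x4 + 156x5 ≥ 220   (hiding power)
  1.6x1 + 2.05x2 + 2.6x3 + 5.6x4 + 5.8x5 ≥ 14.9   (density contribution)
  x1, x2, x3, x4, x5 ≥ 0.
The cheapest feasible vertex uses only kaolin, chrome yellow; phthalo blue, phthalo green, zinc oxide are not used. Binding constraints: red component and density contribution.
That vertex is x3 = 1.6, x5 = 1.852.
Cost = 1.01·1.6 + 7.25·1.852 = 15.0430.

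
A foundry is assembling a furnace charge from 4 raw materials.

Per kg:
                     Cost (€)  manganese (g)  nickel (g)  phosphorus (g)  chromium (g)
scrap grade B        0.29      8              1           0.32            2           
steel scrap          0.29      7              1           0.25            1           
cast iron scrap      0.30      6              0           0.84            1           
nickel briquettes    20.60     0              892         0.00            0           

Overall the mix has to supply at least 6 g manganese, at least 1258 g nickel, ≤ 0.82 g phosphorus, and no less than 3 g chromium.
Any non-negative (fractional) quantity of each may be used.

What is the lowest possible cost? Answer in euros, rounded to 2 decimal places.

Let x1 = kg of scrap grade B, x2 = kg of steel scrap, x3 = kg of cast iron scrap, x4 = kg of nickel briquettes.
Minimise 0.29x1 + 0.29x2 + 0.3x3 + 20.6x4 s.t.:
  8x1 + 7x2 + 6x3 ≥ 6   (manganese)
  1x1 + 1x2 + 892x4 ≥ 1258   (nickel)
  0.32x1 + 0.25x2 + 0.84x3 ≤ 0.82   (phosphorus)
  2x1 + 1x2 + 1x3 ≥ 3   (chromium)
  x1, x2, x3, x4 ≥ 0.
The cheapest feasible vertex uses only scrap grade B, nickel briquettes; steel scrap, cast iron scrap are not used. Binding constraints: nickel and chromium.
Optimal quantities: scrap grade B = 1.5 kg, nickel briquettes = 1.4086 kg.
Cost = 0.29·1.5 + 20.6·1.4086 = 29.4522.

€29.45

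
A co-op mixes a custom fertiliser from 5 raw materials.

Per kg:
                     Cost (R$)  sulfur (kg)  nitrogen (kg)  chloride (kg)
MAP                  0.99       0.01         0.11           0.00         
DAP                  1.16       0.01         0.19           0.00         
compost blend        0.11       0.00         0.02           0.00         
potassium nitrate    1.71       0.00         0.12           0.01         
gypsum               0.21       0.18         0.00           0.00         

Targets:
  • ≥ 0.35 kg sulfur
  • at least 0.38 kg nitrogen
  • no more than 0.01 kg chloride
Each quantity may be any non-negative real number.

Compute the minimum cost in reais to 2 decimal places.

R$2.50

Let x1 = kg of MAP, x2 = kg of DAP, x3 = kg of compost blend, x4 = kg of potassium nitrate, x5 = kg of gypsum.
Minimise 0.99x1 + 1.16x2 + 0.11x3 + 1.71x4 + 0.21x5 subject to:
  0.01x1 + 0.01x2 + 0.18x5 ≥ 0.35   (sulfur)
  0.11x1 + 0.19x2 + 0.02x3 + 0.12x4 ≥ 0.38   (nitrogen)
  0.01x4 ≤ 0.01   (chloride)
  x1, x2, x3, x4, x5 ≥ 0.
The minimum-cost mix takes nothing from MAP, DAP, potassium nitrate — only compost blend, gypsum. Binding constraints: sulfur and nitrogen.
So compost blend = 19 kg, gypsum = 1.944 kg.
Cost = 0.11·19 + 0.21·1.944 = 2.4982.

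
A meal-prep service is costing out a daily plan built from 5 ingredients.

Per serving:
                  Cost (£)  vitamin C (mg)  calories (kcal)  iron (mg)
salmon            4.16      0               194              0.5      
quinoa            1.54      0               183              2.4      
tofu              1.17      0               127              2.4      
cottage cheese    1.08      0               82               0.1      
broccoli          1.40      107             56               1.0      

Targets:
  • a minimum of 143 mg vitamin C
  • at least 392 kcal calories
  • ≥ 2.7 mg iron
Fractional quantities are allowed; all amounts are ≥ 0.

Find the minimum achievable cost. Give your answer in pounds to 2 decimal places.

£4.54

Set it up as a linear program. Let x1 = servings of salmon, x2 = servings of quinoa, x3 = servings of tofu, x4 = servings of cottage cheese, x5 = servings of broccoli.
min 4.16x1 + 1.54x2 + 1.17x3 + 1.08x4 + 1.4x5 with:
  107x5 ≥ 143   (vitamin C)
  194x1 + 183x2 + 127x3 + 82x4 + 56x5 ≥ 392   (calories)
  0.5x1 + 2.4x2 + 2.4x3 + 0.1x4 + 1x5 ≥ 2.7   (iron)
  x1, x2, x3, x4, x5 ≥ 0.
The minimum-cost mix takes nothing from salmon, tofu, cottage cheese — only quinoa, broccoli. The vitamin C and calories requirements are met with equality.
That vertex is x2 = 1.733, x5 = 1.336.
Objective = 1.54·1.733 + 1.4·1.336 = 4.5392.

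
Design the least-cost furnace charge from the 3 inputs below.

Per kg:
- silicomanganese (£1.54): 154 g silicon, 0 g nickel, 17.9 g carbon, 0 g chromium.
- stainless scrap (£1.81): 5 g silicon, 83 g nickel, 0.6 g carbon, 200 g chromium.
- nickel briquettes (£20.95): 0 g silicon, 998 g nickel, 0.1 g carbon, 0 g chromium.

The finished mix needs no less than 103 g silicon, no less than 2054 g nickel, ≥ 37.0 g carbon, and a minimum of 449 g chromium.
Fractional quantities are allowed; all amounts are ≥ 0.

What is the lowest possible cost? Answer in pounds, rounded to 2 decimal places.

Set it up as a linear program. Let x1 = kg of silicomanganese, x2 = kg of stainless scrap, x3 = kg of nickel briquettes.
Minimise 1.54x1 + 1.81x2 + 20.95x3 subject to:
  154x1 + 5x2 ≥ 103   (silicon)
  83x2 + 998x3 ≥ 2054   (nickel)
  17.9x1 + 0.6x2 + 0.1x3 ≥ 37   (carbon)
  200x2 ≥ 449   (chromium)
  x1, x2, x3 ≥ 0.
All 3 inputs are positive at the optimum. Binding constraints: nickel, carbon, chromium.
So silicomanganese = 1.9813 kg, stainless scrap = 2.245 kg, nickel briquettes = 1.8714 kg.
Total cost: 1.54·1.9813 + 1.81·2.245 + 20.95·1.8714 = 46.3205.

£46.32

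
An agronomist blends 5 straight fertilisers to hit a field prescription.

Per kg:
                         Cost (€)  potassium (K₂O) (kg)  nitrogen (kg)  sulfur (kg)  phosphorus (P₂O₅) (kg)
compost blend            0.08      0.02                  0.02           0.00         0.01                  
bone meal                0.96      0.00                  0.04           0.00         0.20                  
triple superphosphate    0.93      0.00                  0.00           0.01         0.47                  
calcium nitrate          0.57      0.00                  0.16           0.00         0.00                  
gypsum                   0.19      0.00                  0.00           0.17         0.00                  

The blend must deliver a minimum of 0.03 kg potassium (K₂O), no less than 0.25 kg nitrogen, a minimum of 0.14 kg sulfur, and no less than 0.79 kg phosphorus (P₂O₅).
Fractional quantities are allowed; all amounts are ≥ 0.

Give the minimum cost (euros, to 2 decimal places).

Set it up as a linear program. Let x1 = kg of compost blend, x2 = kg of bone meal, x3 = kg of triple superphosphate, x4 = kg of calcium nitrate, x5 = kg of gypsum.
Minimize 0.08x1 + 0.96x2 + 0.93x3 + 0.57x4 + 0.19x5 subject to:
  0.02x1 ≥ 0.03   (potassium (K₂O))
  0.02x1 + 0.04x2 + 0.16x4 ≥ 0.25   (nitrogen)
  0.01x3 + 0.17x5 ≥ 0.14   (sulfur)
  0.01x1 + 0.2x2 + 0.47x3 ≥ 0.79   (phosphorus (P₂O₅))
  x1, x2, x3, x4, x5 ≥ 0.
The cheapest feasible vertex uses only compost blend, triple superphosphate, gypsum; bone meal, calcium nitrate are not used. Binding constraints: nitrogen, sulfur, phosphorus (P₂O₅).
So compost blend = 12.5 kg, triple superphosphate = 1.415 kg, gypsum = 0.7403 kg.
Hence cost = 0.08·12.5 + 0.93·1.415 + 0.19·0.7403 = €2.4566.

€2.46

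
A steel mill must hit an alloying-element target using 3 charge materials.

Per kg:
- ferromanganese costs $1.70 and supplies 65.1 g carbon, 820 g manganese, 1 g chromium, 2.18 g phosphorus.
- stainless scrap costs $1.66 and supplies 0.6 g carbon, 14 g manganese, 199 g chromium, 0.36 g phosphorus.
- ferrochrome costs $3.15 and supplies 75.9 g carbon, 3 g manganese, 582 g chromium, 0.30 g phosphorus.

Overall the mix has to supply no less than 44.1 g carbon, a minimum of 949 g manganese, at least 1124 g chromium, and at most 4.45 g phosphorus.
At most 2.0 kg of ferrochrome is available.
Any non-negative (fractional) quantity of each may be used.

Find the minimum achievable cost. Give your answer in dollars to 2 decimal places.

$8.03

Let x1 = kg of ferromanganese, x2 = kg of stainless scrap, x3 = kg of ferrochrome.
Minimise 1.7x1 + 1.66x2 + 3.15x3 subject to:
  65.1x1 + 0.6x2 + 75.9x3 ≥ 44.1   (carbon)
  820x1 + 14x2 + 3x3 ≥ 949   (manganese)
  1x1 + 199x2 + 582x3 ≥ 1124   (chromium)
  2.18x1 + 0.36x2 + 0.3x3 ≤ 4.45   (phosphorus)
  x3 ≤ 2
  x1, x2, x3 ≥ 0.
The minimum-cost mix takes nothing from stainless scrap — only ferromanganese, ferrochrome. The manganese and chromium requirements are met with equality.
That vertex is x1 = 1.15, x3 = 1.929.
Objective = 1.7·1.15 + 3.15·1.929 = 8.0314.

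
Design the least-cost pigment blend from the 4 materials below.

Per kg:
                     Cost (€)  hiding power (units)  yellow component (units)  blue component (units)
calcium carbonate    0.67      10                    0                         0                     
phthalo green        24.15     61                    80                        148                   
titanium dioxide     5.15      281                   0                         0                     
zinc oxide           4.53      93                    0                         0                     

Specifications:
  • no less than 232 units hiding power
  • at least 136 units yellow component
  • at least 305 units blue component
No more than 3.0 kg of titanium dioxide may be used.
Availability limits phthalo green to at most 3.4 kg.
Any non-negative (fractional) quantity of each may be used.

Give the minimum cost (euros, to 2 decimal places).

Let x1 = kg of calcium carbonate, x2 = kg of phthalo green, x3 = kg of titanium dioxide, x4 = kg of zinc oxide.
Minimize 0.67x1 + 24.15x2 + 5.15x3 + 4.53x4 s.t.:
  10x1 + 61x2 + 281x3 + 93x4 ≥ 232   (hiding power)
  80x2 ≥ 136   (yellow component)
  148x2 ≥ 305   (blue component)
  x3 ≤ 3
  x2 ≤ 3.4
  x1, x2, x3, x4 ≥ 0.
The minimum-cost mix takes nothing from calcium carbonate, zinc oxide — only phthalo green, titanium dioxide. The hiding power and blue component requirements are met with equality.
Solving gives x2 = 2.061, x3 = 0.3783.
Cost = 24.15·2.061 + 5.15·0.3783 = 51.7214.

€51.72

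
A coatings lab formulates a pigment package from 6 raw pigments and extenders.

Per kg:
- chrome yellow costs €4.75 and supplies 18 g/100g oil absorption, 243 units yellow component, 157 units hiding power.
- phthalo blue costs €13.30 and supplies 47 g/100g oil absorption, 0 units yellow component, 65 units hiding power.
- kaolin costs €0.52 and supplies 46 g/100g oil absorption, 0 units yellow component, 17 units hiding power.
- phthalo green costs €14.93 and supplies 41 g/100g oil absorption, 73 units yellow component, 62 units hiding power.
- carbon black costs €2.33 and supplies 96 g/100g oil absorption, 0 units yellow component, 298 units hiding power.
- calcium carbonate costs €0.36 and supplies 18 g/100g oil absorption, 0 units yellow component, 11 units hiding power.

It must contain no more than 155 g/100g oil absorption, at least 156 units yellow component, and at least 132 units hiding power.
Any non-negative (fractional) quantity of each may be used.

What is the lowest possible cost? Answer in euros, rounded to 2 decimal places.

€3.29

Let x1 = kg of chrome yellow, x2 = kg of phthalo blue, x3 = kg of kaolin, x4 = kg of phthalo green, x5 = kg of carbon black, x6 = kg of calcium carbonate.
Minimize 4.75x1 + 13.3x2 + 0.52x3 + 14.93x4 + 2.33x5 + 0.36x6 subject to:
  18x1 + 47x2 + 46x3 + 41x4 + 96x5 + 18x6 ≤ 155   (oil absorption)
  243x1 + 73x4 ≥ 156   (yellow component)
  157x1 + 65x2 + 17x3 + 62x4 + 298x5 + 11x6 ≥ 132   (hiding power)
  x1, x2, x3, x4, x5, x6 ≥ 0.
At the optimum only chrome yellow, carbon black are positive (phthalo blue, kaolin, phthalo green, calcium carbonate = 0). Binding constraints: yellow component and hiding power.
That vertex is x1 = 0.642, x5 = 0.1047.
Hence cost = 4.75·0.642 + 2.33·0.1047 = €3.2935.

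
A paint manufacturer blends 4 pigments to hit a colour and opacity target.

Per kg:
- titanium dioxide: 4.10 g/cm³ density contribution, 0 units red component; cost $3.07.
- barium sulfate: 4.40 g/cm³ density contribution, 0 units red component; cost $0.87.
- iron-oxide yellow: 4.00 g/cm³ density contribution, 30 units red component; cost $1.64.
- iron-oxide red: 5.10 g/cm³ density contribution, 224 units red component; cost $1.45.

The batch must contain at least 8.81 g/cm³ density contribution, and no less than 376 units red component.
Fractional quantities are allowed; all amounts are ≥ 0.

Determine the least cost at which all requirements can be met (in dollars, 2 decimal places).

$2.48

Set it up as a linear program. Let x1 = kg of titanium dioxide, x2 = kg of barium sulfate, x3 = kg of iron-oxide yellow, x4 = kg of iron-oxide red.
Minimise 3.07x1 + 0.87x2 + 1.64x3 + 1.45x4 subject to:
  4.1x1 + 4.4x2 + 4x3 + 5.1x4 ≥ 8.81   (density contribution)
  30x3 + 224x4 ≥ 376   (red component)
  x1, x2, x3, x4 ≥ 0.
At the optimum only barium sulfate, iron-oxide red are positive (titanium dioxide, iron-oxide yellow = 0). Binding constraints: density contribution and red component.
That vertex is x2 = 0.05666, x4 = 1.679.
Objective = 0.87·0.05666 + 1.45·1.679 = 2.4838.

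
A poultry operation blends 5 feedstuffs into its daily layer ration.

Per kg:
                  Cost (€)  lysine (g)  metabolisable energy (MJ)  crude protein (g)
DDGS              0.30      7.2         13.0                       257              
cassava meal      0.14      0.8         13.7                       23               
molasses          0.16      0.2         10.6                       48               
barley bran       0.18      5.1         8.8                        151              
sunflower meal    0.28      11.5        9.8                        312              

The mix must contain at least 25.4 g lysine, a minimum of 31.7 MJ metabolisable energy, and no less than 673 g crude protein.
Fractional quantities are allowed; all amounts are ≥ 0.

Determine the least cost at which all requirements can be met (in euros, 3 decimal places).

Set it up as a linear program. Let x1 = kg of DDGS, x2 = kg of cassava meal, x3 = kg of molasses, x4 = kg of barley bran, x5 = kg of sunflower meal.
Minimise 0.3x1 + 0.14x2 + 0.16x3 + 0.18x4 + 0.28x5 s.t.:
  7.2x1 + 0.8x2 + 0.2x3 + 5.1x4 + 11.5x5 ≥ 25.4   (lysine)
  13x1 + 13.7x2 + 10.6x3 + 8.8x4 + 9.8x5 ≥ 31.7   (metabolisable energy)
  257x1 + 23x2 + 48x3 + 151x4 + 312x5 ≥ 673   (crude protein)
  x1, x2, x3, x4, x5 ≥ 0.
At the optimum only cassava meal, sunflower meal are positive (DDGS, molasses, barley bran = 0). The lysine and metabolisable energy requirements are met with equality.
Optimal quantities: cassava meal = 0.7724 kg, sunflower meal = 2.155 kg.
Objective = 0.14·0.7724 + 0.28·2.155 = 0.71154.

€0.712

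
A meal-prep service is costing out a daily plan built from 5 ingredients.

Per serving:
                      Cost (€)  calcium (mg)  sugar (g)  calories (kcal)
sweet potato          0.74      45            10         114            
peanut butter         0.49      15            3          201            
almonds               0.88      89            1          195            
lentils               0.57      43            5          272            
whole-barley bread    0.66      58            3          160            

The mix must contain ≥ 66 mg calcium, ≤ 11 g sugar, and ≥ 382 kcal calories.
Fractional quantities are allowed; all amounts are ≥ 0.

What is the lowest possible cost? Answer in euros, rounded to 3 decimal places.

Let x1 = servings of sweet potato, x2 = servings of peanut butter, x3 = servings of almonds, x4 = servings of lentils, x5 = servings of whole-barley bread.
Minimize 0.74x1 + 0.49x2 + 0.88x3 + 0.57x4 + 0.66x5 with:
  45x1 + 15x2 + 89x3 + 43x4 + 58x5 ≥ 66   (calcium)
  10x1 + 3x2 + 1x3 + 5x4 + 3x5 ≤ 11   (sugar)
  114x1 + 201x2 + 195x3 + 272x4 + 160x5 ≥ 382   (calories)
  x1, x2, x3, x4, x5 ≥ 0.
The cheapest feasible vertex uses only almonds, lentils; sweet potato, peanut butter, whole-barley bread are not used. The calcium and calories requirements are met with equality.
So almonds = 0.09644 servings, lentils = 1.335 servings.
Cost = 0.88·0.09644 + 0.57·1.335 = 0.84582.

€0.846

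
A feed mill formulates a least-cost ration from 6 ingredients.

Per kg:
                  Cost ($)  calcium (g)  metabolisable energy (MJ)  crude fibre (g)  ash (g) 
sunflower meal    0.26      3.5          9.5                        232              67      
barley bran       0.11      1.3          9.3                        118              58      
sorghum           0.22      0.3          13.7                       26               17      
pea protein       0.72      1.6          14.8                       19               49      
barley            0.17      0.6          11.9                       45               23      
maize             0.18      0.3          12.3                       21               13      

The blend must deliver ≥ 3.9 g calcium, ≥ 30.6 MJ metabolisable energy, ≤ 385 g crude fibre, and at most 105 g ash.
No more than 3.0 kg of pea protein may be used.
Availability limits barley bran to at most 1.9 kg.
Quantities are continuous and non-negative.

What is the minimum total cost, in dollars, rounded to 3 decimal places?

$0.517

Treat it as an LP. Let x1 = kg of sunflower meal, x2 = kg of barley bran, x3 = kg of sorghum, x4 = kg of pea protein, x5 = kg of barley, x6 = kg of maize.
Minimise 0.26x1 + 0.11x2 + 0.22x3 + 0.72x4 + 0.17x5 + 0.18x6 with:
  3.5x1 + 1.3x2 + 0.3x3 + 1.6x4 + 0.6x5 + 0.3x6 ≥ 3.9   (calcium)
  9.5x1 + 9.3x2 + 13.7x3 + 14.8x4 + 11.9x5 + 12.3x6 ≥ 30.6   (metabolisable energy)
  232x1 + 118x2 + 26x3 + 19x4 + 45x5 + 21x6 ≤ 385   (crude fibre)
  67x1 + 58x2 + 17x3 + 49x4 + 23x5 + 13x6 ≤ 105   (ash)
  x4 ≤ 3
  x2 ≤ 1.9
  x1, x2, x3, x4, x5, x6 ≥ 0.
At the optimum only sunflower meal, barley bran, barley are positive (sorghum, pea protein, maize = 0). Binding constraints: calcium, metabolisable energy, ash.
That vertex is x1 = 0.6986, x2 = 0.2968, x5 = 1.782.
Cost = 0.26·0.6986 + 0.11·0.2968 + 0.17·1.782 = 0.51722.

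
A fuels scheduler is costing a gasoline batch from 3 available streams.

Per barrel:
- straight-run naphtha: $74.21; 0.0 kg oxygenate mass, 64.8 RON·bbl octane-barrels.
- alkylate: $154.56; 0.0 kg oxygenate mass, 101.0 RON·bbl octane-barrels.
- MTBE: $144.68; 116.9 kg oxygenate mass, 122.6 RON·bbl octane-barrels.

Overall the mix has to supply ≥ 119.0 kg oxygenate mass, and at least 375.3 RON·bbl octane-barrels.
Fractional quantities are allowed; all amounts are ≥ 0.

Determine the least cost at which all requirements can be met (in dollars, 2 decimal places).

$434.15

Set it up as a linear program. Let x1 = barrels of straight-run naphtha, x2 = barrels of alkylate, x3 = barrels of MTBE.
Minimise 74.21x1 + 154.56x2 + 144.68x3 subject to:
  116.9x3 ≥ 119   (oxygenate mass)
  64.8x1 + 101x2 + 122.6x3 ≥ 375.3   (octane-barrels)
  x1, x2, x3 ≥ 0.
At the optimum only straight-run naphtha, MTBE are positive (alkylate = 0). There the oxygenate mass and octane-barrels constraints are tight.
Solving gives x1 = 3.8657, x3 = 1.01796.
Cost = 74.21·3.8657 + 144.68·1.01796 = 434.1520.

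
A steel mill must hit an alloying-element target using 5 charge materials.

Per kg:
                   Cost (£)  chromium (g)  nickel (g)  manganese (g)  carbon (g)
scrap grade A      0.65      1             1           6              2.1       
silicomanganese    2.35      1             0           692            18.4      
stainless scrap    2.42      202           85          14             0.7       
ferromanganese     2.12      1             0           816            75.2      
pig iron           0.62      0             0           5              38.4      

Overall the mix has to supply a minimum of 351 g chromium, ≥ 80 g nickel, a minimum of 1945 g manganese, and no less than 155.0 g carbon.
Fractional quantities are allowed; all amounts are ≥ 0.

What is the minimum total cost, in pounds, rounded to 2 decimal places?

£9.17

Let x1 = kg of scrap grade A, x2 = kg of silicomanganese, x3 = kg of stainless scrap, x4 = kg of ferromanganese, x5 = kg of pig iron.
min 0.65x1 + 2.35x2 + 2.42x3 + 2.12x4 + 0.62x5 with:
  1x1 + 1x2 + 202x3 + 1x4 ≥ 351   (chromium)
  1x1 + 85x3 ≥ 80   (nickel)
  6x1 + 692x2 + 14x3 + 816x4 + 5x5 ≥ 1945   (manganese)
  2.1x1 + 18.4x2 + 0.7x3 + 75.2x4 + 38.4x5 ≥ 155   (carbon)
  x1, x2, x3, x4, x5 ≥ 0.
At the optimum only stainless scrap, ferromanganese are positive (scrap grade A, silicomanganese, pig iron = 0). The chromium and manganese requirements are met with equality.
Optimal quantities: stainless scrap = 1.726 kg, ferromanganese = 2.354 kg.
Objective = 2.42·1.726 + 2.12·2.354 = 9.1674.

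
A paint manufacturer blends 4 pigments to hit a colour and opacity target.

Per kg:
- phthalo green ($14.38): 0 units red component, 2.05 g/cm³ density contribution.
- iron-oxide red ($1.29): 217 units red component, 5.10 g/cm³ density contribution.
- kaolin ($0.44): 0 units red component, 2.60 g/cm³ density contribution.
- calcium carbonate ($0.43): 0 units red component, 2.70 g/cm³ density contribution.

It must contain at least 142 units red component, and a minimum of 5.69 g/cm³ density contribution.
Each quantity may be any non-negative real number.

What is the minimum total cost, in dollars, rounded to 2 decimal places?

$1.22

Let x1 = kg of phthalo green, x2 = kg of iron-oxide red, x3 = kg of kaolin, x4 = kg of calcium carbonate.
Minimise 14.38x1 + 1.29x2 + 0.44x3 + 0.43x4 subject to:
  217x2 ≥ 142   (red component)
  2.05x1 + 5.1x2 + 2.6x3 + 2.7x4 ≥ 5.69   (density contribution)
  x1, x2, x3, x4 ≥ 0.
The optimal basis is {iron-oxide red, calcium carbonate}; phthalo green, kaolin drop out. Binding constraints: red component and density contribution.
Optimal quantities: iron-oxide red = 0.6544 kg, calcium carbonate = 0.8714 kg.
Objective = 1.29·0.6544 + 0.43·0.8714 = 1.2189.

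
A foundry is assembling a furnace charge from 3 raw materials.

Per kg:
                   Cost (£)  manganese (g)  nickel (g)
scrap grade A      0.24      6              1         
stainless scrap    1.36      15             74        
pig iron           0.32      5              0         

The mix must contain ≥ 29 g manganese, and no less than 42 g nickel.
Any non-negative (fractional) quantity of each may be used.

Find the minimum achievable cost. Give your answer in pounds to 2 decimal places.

£1.56

Treat it as an LP. Let x1 = kg of scrap grade A, x2 = kg of stainless scrap, x3 = kg of pig iron.
Minimize 0.24x1 + 1.36x2 + 0.32x3 subject to:
  6x1 + 15x2 + 5x3 ≥ 29   (manganese)
  1x1 + 74x2 ≥ 42   (nickel)
  x1, x2, x3 ≥ 0.
The optimal basis is {scrap grade A, stainless scrap}; pig iron drops out. There the manganese and nickel constraints are tight.
So scrap grade A = 3.534 kg, stainless scrap = 0.5198 kg.
Total cost: 0.24·3.534 + 1.36·0.5198 = 1.5551.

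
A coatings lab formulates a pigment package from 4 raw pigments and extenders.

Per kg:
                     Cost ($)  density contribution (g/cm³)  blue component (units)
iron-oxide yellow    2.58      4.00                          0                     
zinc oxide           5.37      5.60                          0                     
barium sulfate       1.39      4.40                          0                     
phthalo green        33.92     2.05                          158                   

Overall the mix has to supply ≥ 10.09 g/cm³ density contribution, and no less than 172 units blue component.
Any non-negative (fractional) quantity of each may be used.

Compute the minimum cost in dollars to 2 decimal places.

$39.41

Set it up as a linear program. Let x1 = kg of iron-oxide yellow, x2 = kg of zinc oxide, x3 = kg of barium sulfate, x4 = kg of phthalo green.
Minimize 2.58x1 + 5.37x2 + 1.39x3 + 33.92x4 s.t.:
  4x1 + 5.6x2 + 4.4x3 + 2.05x4 ≥ 10.09   (density contribution)
  158x4 ≥ 172   (blue component)
  x1, x2, x3, x4 ≥ 0.
The optimal basis is {barium sulfate, phthalo green}; iron-oxide yellow, zinc oxide drop out. Binding constraints: density contribution and blue component.
Optimal quantities: barium sulfate = 1.786 kg, phthalo green = 1.0886 kg.
Hence cost = 1.39·1.786 + 33.92·1.0886 = $39.4079.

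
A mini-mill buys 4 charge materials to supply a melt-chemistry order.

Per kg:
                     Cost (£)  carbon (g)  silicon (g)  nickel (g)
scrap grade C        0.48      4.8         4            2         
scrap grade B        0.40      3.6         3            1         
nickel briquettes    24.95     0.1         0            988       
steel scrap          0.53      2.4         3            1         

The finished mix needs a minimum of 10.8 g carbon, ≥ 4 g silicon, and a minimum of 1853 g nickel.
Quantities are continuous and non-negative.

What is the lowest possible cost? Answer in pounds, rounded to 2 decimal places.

£47.74

Set it up as a linear program. Let x1 = kg of scrap grade C, x2 = kg of scrap grade B, x3 = kg of nickel briquettes, x4 = kg of steel scrap.
Minimise 0.48x1 + 0.4x2 + 24.95x3 + 0.53x4 with:
  4.8x1 + 3.6x2 + 0.1x3 + 2.4x4 ≥ 10.8   (carbon)
  4x1 + 3x2 + 3x4 ≥ 4   (silicon)
  2x1 + 1x2 + 988x3 + 1x4 ≥ 1853   (nickel)
  x1, x2, x3, x4 ≥ 0.
The cheapest feasible vertex uses only scrap grade C, nickel briquettes; scrap grade B, steel scrap are not used. There the carbon and nickel constraints are tight.
So scrap grade C = 2.211 kg, nickel briquettes = 1.871 kg.
Total cost: 0.48·2.211 + 24.95·1.871 = 47.7427.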